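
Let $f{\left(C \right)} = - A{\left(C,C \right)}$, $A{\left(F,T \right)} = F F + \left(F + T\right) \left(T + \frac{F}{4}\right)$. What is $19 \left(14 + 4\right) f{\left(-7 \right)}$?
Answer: $-58653$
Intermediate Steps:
$A{\left(F,T \right)} = F^{2} + \left(F + T\right) \left(T + \frac{F}{4}\right)$ ($A{\left(F,T \right)} = F^{2} + \left(F + T\right) \left(T + F \frac{1}{4}\right) = F^{2} + \left(F + T\right) \left(T + \frac{F}{4}\right)$)
$f{\left(C \right)} = - \frac{7 C^{2}}{2}$ ($f{\left(C \right)} = - (C^{2} + \frac{5 C^{2}}{4} + \frac{5 C C}{4}) = - (C^{2} + \frac{5 C^{2}}{4} + \frac{5 C^{2}}{4}) = - \frac{7 C^{2}}{2}$)
$19 \left(14 + 4\right) f{\left(-7 \right)} = 19 \left(14 + 4\right) \left(- \frac{7 \left(-7\right)^{2}}{2}\right) = 19 \cdot 18 \left(\left(- \frac{7}{2}\right) 49\right) = 342 \left(- \frac{343}{2}\right) = -58653$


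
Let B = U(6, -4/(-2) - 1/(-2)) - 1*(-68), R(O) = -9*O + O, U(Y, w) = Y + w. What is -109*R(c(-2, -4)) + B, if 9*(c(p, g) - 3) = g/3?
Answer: 138419/54 ≈ 2563.3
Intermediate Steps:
c(p, g) = 3 + g/27 (c(p, g) = 3 + (g/3)/9 = 3 + g/27)
R(O) = -8*O
B = 153/2 (B = (6 + (-4/(-2) - 1/(-2))) - 1*(-68) = (6 + (-4*(-1/2) - 1*(-1/2))) + 68 = (6 + (2 + 1/2)) + 68 = (6 + 5/2) + 68 = 17/2 + 68 = 153/2 ≈ 76.500)
-109*R(c(-2, -4)) + B = -(-872)*(3 + (1/27)*(-4)) + 153/2 = -(-872)*(3 - 4/27) + 153/2 = -(-872)*77/27 + 153/2 = -109*(-616/27) + 153/2 = 67144/27 + 153/2 = 138419/54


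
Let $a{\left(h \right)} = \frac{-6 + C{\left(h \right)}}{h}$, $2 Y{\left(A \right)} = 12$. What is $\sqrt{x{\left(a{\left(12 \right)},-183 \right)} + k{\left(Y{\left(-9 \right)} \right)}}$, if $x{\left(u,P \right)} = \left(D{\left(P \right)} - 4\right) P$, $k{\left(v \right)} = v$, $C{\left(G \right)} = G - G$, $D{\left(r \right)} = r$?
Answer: $3 \sqrt{3803} \approx 185.01$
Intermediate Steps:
$Y{\left(A \right)} = 6$ ($Y{\left(A \right)} = \frac{1}{2} \cdot 12 = 6$)
$C{\left(G \right)} = 0$
$a{\left(h \right)} = - \frac{6}{h}$ ($a{\left(h \right)} = \frac{-6 + 0}{h} = - \frac{6}{h}$)
$x{\left(u,P \right)} = P \left(-4 + P\right)$ ($x{\left(u,P \right)} = \left(P - 4\right) P = \left(-4 + P\right) P = P \left(-4 + P\right)$)
$\sqrt{x{\left(a{\left(12 \right)},-183 \right)} + k{\left(Y{\left(-9 \right)} \right)}} = \sqrt{- 183 \left(-4 - 183\right) + 6} = \sqrt{\left(-183\right) \left(-187\right) + 6} = \sqrt{34221 + 6} = \sqrt{34227} = 3 \sqrt{3803}$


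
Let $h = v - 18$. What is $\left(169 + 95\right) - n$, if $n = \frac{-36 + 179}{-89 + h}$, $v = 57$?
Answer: $\frac{13343}{50} \approx 266.86$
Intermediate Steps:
$h = 39$ ($h = 57 - 18 = 39$)
$n = - \frac{143}{50}$ ($n = \frac{-36 + 179}{-89 + 39} = \frac{143}{-50} = 143 \left(- \frac{1}{50}\right) = - \frac{143}{50} \approx -2.86$)
$\left(169 + 95\right) - n = \left(169 + 95\right) - - \frac{143}{50} = 264 + \frac{143}{50} = \frac{13343}{50}$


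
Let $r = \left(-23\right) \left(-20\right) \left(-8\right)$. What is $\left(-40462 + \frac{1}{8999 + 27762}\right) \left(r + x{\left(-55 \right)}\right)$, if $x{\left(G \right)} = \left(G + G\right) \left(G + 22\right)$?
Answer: $\frac{74371179050}{36761} \approx 2.0231 \cdot 10^{6}$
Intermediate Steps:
$r = -3680$ ($r = 460 \left(-8\right) = -3680$)
$x{\left(G \right)} = 2 G \left(22 + G\right)$
$\left(-40462 + \frac{1}{8999 + 27762}\right) \left(r + x{\left(-55 \right)}\right) = \left(-40462 + \frac{1}{8999 + 27762}\right) \left(-3680 + 2 \left(-55\right) \left(22 - 55\right)\right) = \left(-40462 + \frac{1}{36761}\right) \left(-3680 + 2 \left(-55\right) \left(-33\right)\right) = \left(-40462 + \frac{1}{36761}\right) \left(-3680 + 3630\right) = \left(- \frac{1487423581}{36761}\right) \left(-50\right) = \frac{74371179050}{36761}$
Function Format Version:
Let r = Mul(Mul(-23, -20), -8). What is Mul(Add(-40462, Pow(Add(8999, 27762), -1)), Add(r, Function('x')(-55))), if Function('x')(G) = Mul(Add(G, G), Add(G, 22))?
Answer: Rational(74371179050, 36761) ≈ 2.0231e+6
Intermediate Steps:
r = -3680 (r = Mul(460, -8) = -3680)
Function('x')(G) = Mul(2, G, Add(22, G)) (Function('x')(G) = Mul(Mul(2, G), Add(22, G)) = Mul(2, G, Add(22, G)))
Mul(Add(-40462, Pow(Add(8999, 27762), -1)), Add(r, Function('x')(-55))) = Mul(Add(-40462, Pow(Add(8999, 27762), -1)), Add(-3680, Mul(2, -55, Add(22, -55)))) = Mul(Add(-40462, Pow(36761, -1)), Add(-3680, Mul(2, -55, -33))) = Mul(Add(-40462, Rational(1, 36761)), Add(-3680, 3630)) = Mul(Rational(-1487423581, 36761), -50) = Rational(74371179050, 36761)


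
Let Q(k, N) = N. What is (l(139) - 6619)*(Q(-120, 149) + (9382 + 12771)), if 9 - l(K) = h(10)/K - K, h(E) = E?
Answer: -20060180658/139 ≈ -1.4432e+8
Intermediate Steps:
l(K) = 9 + K - 10/K (l(K) = 9 - (10/K - K) = 9 - (-K + 10/K) = 9 + (K - 10/K) = 9 + K - 10/K)
(l(139) - 6619)*(Q(-120, 149) + (9382 + 12771)) = ((9 + 139 - 10/139) - 6619)*(149 + (9382 + 12771)) = ((9 + 139 - 10*1/139) - 6619)*(149 + 22153) = ((9 + 139 - 10/139) - 6619)*22302 = (20562/139 - 6619)*22302 = -899479/139*22302 = -20060180658/139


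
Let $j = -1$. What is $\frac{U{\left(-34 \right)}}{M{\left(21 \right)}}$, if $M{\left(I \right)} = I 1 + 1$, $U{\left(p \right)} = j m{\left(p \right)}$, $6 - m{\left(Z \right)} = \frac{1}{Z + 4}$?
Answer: $- \frac{181}{660} \approx -0.27424$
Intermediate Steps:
$m{\left(Z \right)} = 6 - \frac{1}{4 + Z}$ ($m{\left(Z \right)} = 6 - \frac{1}{Z + 4} = 6 - \frac{1}{4 + Z}$)
$U{\left(p \right)} = - \frac{23 + 6 p}{4 + p}$
$M{\left(I \right)} = 1 + I$ ($M{\left(I \right)} = I + 1 = 1 + I$)
$\frac{U{\left(-34 \right)}}{M{\left(21 \right)}} = \frac{\frac{1}{4 - 34} \left(-23 - -204\right)}{1 + 21} = \frac{\frac{1}{-30} \left(-23 + 204\right)}{22} = \left(- \frac{1}{30}\right) 181 \cdot \frac{1}{22} = \left(- \frac{181}{30}\right) \frac{1}{22} = - \frac{181}{660}$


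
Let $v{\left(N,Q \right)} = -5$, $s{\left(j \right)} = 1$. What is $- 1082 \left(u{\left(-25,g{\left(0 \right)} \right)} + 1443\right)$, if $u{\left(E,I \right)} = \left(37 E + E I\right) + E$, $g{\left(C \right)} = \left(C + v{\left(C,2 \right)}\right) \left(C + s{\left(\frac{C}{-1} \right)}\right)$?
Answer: $-668676$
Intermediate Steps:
$g{\left(C \right)} = \left(1 + C\right) \left(-5 + C\right)$ ($g{\left(C \right)} = \left(C - 5\right) \left(C + 1\right) = \left(-5 + C\right) \left(1 + C\right) = \left(1 + C\right) \left(-5 + C\right)$)
$u{\left(E,I \right)} = 38 E + E I$
$- 1082 \left(u{\left(-25,g{\left(0 \right)} \right)} + 1443\right) = - 1082 \left(- 25 \left(38 - \left(5 - 0^{2}\right)\right) + 1443\right) = - 1082 \left(- 25 \left(38 + \left(-5 + 0 + 0\right)\right) + 1443\right) = - 1082 \left(- 25 \left(38 - 5\right) + 1443\right) = - 1082 \left(\left(-25\right) 33 + 1443\right) = - 1082 \left(-825 + 1443\right) = \left(-1082\right) 618 = -668676$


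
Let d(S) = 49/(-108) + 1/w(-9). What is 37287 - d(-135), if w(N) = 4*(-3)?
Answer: 2013527/54 ≈ 37288.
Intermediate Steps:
w(N) = -12
d(S) = -29/54 (d(S) = 49/(-108) + 1/(-12) = 49*(-1/108) + 1*(-1/12) = -49/108 - 1/12 = -29/54)
37287 - d(-135) = 37287 - 1*(-29/54) = 37287 + 29/54 = 2013527/54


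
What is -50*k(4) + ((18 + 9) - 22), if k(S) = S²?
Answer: -795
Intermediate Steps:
-50*k(4) + ((18 + 9) - 22) = -50*4² + ((18 + 9) - 22) = -50*16 + (27 - 22) = -800 + 5 = -795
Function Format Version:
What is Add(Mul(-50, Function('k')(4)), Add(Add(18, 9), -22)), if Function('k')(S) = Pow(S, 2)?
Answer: -795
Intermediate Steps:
Add(Mul(-50, Function('k')(4)), Add(Add(18, 9), -22)) = Add(Mul(-50, Pow(4, 2)), Add(Add(18, 9), -22)) = Add(Mul(-50, 16), Add(27, -22)) = Add(-800, 5) = -795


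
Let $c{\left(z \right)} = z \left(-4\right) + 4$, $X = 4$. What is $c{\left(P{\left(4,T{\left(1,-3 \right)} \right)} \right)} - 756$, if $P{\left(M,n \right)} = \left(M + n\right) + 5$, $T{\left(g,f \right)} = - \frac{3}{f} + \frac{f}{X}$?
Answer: $-789$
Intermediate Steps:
$T{\left(g,f \right)} = - \frac{3}{f} + \frac{f}{4}$
$P{\left(M,n \right)} = 5 + M + n$
$c{\left(z \right)} = 4 - 4 z$ ($c{\left(z \right)} = - 4 z + 4 = 4 - 4 z$)
$c{\left(P{\left(4,T{\left(1,-3 \right)} \right)} \right)} - 756 = \left(4 - 4 \left(5 + 4 + \left(- \frac{3}{-3} + \frac{1}{4} \left(-3\right)\right)\right)\right) - 756 = \left(4 - 4 \left(5 + 4 - - \frac{1}{4}\right)\right) - 756 = \left(4 - 4 \left(5 + 4 + \left(1 - \frac{3}{4}\right)\right)\right) - 756 = \left(4 - 4 \left(5 + 4 + \frac{1}{4}\right)\right) - 756 = \left(4 - 37\right) - 756 = -33 - 756 = -789$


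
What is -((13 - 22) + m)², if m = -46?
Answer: -3025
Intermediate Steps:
-((13 - 22) + m)² = -((13 - 22) - 46)² = -(-9 - 46)² = -1*(-55)² = -1*3025 = -3025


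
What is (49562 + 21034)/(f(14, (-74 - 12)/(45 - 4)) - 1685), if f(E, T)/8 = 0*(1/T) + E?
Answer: -70596/1573 ≈ -44.880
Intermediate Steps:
f(E, T) = 8*E (f(E, T) = 8*(0*(1/T) + E) = 8*(0/T + E) = 8*(0 + E) = 8*E)
(49562 + 21034)/(f(14, (-74 - 12)/(45 - 4)) - 1685) = (49562 + 21034)/(8*14 - 1685) = 70596/(112 - 1685) = 70596/(-1573) = 70596*(-1/1573) = -70596/1573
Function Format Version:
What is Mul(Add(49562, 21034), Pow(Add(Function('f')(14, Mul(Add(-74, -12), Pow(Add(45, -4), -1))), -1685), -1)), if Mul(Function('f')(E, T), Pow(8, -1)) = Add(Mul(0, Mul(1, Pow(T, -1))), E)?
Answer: Rational(-70596, 1573) ≈ -44.880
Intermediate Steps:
Function('f')(E, T) = Mul(8, E) (Function('f')(E, T) = Mul(8, Add(Mul(0, Mul(1, Pow(T, -1))), E)) = Mul(8, Add(Mul(0, Pow(T, -1)), E)) = Mul(8, Add(0, E)) = Mul(8, E))
Mul(Add(49562, 21034), Pow(Add(Function('f')(14, Mul(Add(-74, -12), Pow(Add(45, -4), -1))), -1685), -1)) = Mul(Add(49562, 21034), Pow(Add(Mul(8, 14), -1685), -1)) = Mul(70596, Pow(Add(112, -1685), -1)) = Mul(70596, Pow(-1573, -1)) = Mul(70596, Rational(-1, 1573)) = Rational(-70596, 1573)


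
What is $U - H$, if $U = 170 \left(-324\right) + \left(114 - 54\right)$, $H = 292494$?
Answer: $-347514$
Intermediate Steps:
$U = -55020$ ($U = -55080 + 60 = -55020$)
$U - H = -55020 - 292494 = -347514$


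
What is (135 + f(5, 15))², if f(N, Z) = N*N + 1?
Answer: 25921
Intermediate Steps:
f(N, Z) = 1 + N² (f(N, Z) = N² + 1 = 1 + N²)
(135 + f(5, 15))² = (135 + (1 + 5²))² = (135 + (1 + 25))² = (135 + 26)² = 161² = 25921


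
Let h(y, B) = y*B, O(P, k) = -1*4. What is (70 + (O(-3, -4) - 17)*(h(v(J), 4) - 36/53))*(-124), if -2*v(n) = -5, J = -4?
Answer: 826336/53 ≈ 15591.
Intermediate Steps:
v(n) = 5/2 (v(n) = -1/2*(-5) = 5/2)
O(P, k) = -4
h(y, B) = B*y
(70 + (O(-3, -4) - 17)*(h(v(J), 4) - 36/53))*(-124) = (70 + (-4 - 17)*(4*(5/2) - 36/53))*(-124) = (70 - 21*(10 - 36*1/53))*(-124) = (70 - 21*(10 - 36/53))*(-124) = (70 - 21*494/53)*(-124) = (70 - 10374/53)*(-124) = -6664/53*(-124) = 826336/53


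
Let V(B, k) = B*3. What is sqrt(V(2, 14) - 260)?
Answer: I*sqrt(254) ≈ 15.937*I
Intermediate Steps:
V(B, k) = 3*B
sqrt(V(2, 14) - 260) = sqrt(3*2 - 260) = sqrt(6 - 260) = sqrt(-254) = I*sqrt(254)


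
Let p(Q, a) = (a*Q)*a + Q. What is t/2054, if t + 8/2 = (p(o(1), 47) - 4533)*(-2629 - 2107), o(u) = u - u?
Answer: 10734142/1027 ≈ 10452.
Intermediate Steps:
o(u) = 0
p(Q, a) = Q + Q*a² (p(Q, a) = (Q*a)*a + Q = Q*a² + Q = Q + Q*a²)
t = 21468284 (t = -4 + (0*(1 + 47²) - 4533)*(-2629 - 2107) = -4 + (0*(1 + 2209) - 4533)*(-4736) = -4 + (0*2210 - 4533)*(-4736) = -4 + (0 - 4533)*(-4736) = -4 - 4533*(-4736) = -4 + 21468288 = 21468284)
t/2054 = 21468284/2054 = 21468284*(1/2054) = 10734142/1027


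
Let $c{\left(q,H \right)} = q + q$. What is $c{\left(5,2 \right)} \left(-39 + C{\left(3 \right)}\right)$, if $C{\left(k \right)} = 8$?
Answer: $-310$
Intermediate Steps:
$c{\left(q,H \right)} = 2 q$
$c{\left(5,2 \right)} \left(-39 + C{\left(3 \right)}\right) = 2 \cdot 5 \left(-39 + 8\right) = 10 \left(-31\right) = -310$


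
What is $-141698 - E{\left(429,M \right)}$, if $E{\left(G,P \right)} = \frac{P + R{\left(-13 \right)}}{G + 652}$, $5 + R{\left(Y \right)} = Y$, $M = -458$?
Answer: $- \frac{153175062}{1081} \approx -1.417 \cdot 10^{5}$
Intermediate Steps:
$R{\left(Y \right)} = -5 + Y$
$E{\left(G,P \right)} = \frac{-18 + P}{652 + G}$ ($E{\left(G,P \right)} = \frac{P - 18}{G + 652} = \frac{P - 18}{652 + G} = \frac{-18 + P}{652 + G}$)
$-141698 - E{\left(429,M \right)} = -141698 - \frac{-18 - 458}{652 + 429} = -141698 - \frac{1}{1081} \left(-476\right) = -141698 - - \frac{476}{1081} = -141698 + \frac{476}{1081} = - \frac{153175062}{1081}$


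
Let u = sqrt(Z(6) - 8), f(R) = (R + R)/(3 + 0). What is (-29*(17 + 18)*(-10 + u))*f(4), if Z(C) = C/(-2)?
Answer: 81200/3 - 8120*I*sqrt(11)/3 ≈ 27067.0 - 8977.0*I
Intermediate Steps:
f(R) = 2*R/3 (f(R) = (2*R)/3 = (2*R)*(1/3) = 2*R/3)
Z(C) = -C/2 (Z(C) = C*(-1/2) = -C/2)
u = I*sqrt(11) (u = sqrt(-1/2*6 - 8) = sqrt(-3 - 8) = sqrt(-11) = I*sqrt(11) ≈ 3.3166*I)
(-29*(17 + 18)*(-10 + u))*f(4) = (-29*(17 + 18)*(-10 + I*sqrt(11)))*((2/3)*4) = -1015*(-10 + I*sqrt(11))*(8/3) = -29*(-350 + 35*I*sqrt(11))*(8/3) = (10150 - 1015*I*sqrt(11))*(8/3) = 81200/3 - 8120*I*sqrt(11)/3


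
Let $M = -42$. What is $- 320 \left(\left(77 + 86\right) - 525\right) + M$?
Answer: $115798$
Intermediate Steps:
$- 320 \left(\left(77 + 86\right) - 525\right) + M = - 320 \left(\left(77 + 86\right) - 525\right) - 42 = - 320 \left(163 - 525\right) - 42 = \left(-320\right) \left(-362\right) - 42 = 115840 - 42 = 115798$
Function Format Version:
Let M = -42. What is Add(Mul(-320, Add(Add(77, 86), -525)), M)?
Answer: 115798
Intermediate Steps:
Add(Mul(-320, Add(Add(77, 86), -525)), M) = Add(Mul(-320, Add(Add(77, 86), -525)), -42) = Add(Mul(-320, Add(163, -525)), -42) = Add(Mul(-320, -362), -42) = Add(115840, -42) = 115798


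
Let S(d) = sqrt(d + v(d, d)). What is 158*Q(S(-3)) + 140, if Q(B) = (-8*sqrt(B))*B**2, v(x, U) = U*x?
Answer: 140 - 7584*6**(1/4) ≈ -11730.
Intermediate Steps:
S(d) = sqrt(d + d**2) (S(d) = sqrt(d + d*d) = sqrt(d + d**2))
Q(B) = -8*B**(5/2)
158*Q(S(-3)) + 140 = 158*(-8*6*6**(1/4)) + 140 = 158*(-48*6**(1/4)) + 140 = -7584*6**(1/4) + 140 = 140 - 7584*6**(1/4)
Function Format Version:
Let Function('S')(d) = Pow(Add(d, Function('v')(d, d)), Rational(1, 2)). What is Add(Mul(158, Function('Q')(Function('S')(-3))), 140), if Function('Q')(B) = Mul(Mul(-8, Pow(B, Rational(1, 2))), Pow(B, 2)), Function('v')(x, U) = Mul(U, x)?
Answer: Add(140, Mul(-7584, Pow(6, Rational(1, 4)))) ≈ -11730.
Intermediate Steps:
Function('S')(d) = Pow(Add(d, Pow(d, 2)), Rational(1, 2)) (Function('S')(d) = Pow(Add(d, Mul(d, d)), Rational(1, 2)) = Pow(Add(d, Pow(d, 2)), Rational(1, 2)))
Function('Q')(B) = Mul(-8, Pow(B, Rational(5, 2)))
Add(Mul(158, Function('Q')(Function('S')(-3))), 140) = Add(Mul(158, Mul(-8, Pow(Pow(Mul(-3, Add(1, -3)), Rational(1, 2)), Rational(5, 2)))), 140) = Add(Mul(158, Mul(-8, Pow(Pow(Mul(-3, -2), Rational(1, 2)), Rational(5, 2)))), 140) = Add(Mul(158, Mul(-8, Pow(Pow(6, Rational(1, 2)), Rational(5, 2)))), 140) = Add(Mul(158, Mul(-8, Mul(6, Pow(6, Rational(1, 4))))), 140) = Add(Mul(158, Mul(-48, Pow(6, Rational(1, 4)))), 140) = Add(Mul(-7584, Pow(6, Rational(1, 4))), 140) = Add(140, Mul(-7584, Pow(6, Rational(1, 4))))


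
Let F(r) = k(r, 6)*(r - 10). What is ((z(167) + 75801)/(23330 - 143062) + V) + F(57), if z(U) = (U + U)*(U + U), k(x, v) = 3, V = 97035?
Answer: 11634889475/119732 ≈ 97174.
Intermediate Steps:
z(U) = 4*U² (z(U) = (2*U)*(2*U) = 4*U²)
F(r) = -30 + 3*r (F(r) = 3*(r - 10) = 3*(-10 + r) = -30 + 3*r)
((z(167) + 75801)/(23330 - 143062) + V) + F(57) = ((4*167² + 75801)/(23330 - 143062) + 97035) + (-30 + 3*57) = ((4*27889 + 75801)/(-119732) + 97035) + (-30 + 171) = ((111556 + 75801)*(-1/119732) + 97035) + 141 = (187357*(-1/119732) + 97035) + 141 = (-187357/119732 + 97035) + 141 = 11618007263/119732 + 141 = 11634889475/119732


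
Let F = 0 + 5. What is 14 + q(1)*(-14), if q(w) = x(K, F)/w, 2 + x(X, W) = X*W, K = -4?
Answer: 322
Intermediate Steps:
F = 5
x(X, W) = -2 + W*X (x(X, W) = -2 + X*W = -2 + W*X)
q(w) = -22/w (q(w) = (-2 + 5*(-4))/w = (-2 - 20)/w = -22/w)
14 + q(1)*(-14) = 14 - 22/1*(-14) = 14 - 22*1*(-14) = 14 - 22*(-14) = 14 + 308 = 322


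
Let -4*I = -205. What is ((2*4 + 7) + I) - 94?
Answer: -111/4 ≈ -27.750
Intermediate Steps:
I = 205/4 (I = -1/4*(-205) = 205/4 ≈ 51.250)
((2*4 + 7) + I) - 94 = ((2*4 + 7) + 205/4) - 94 = ((8 + 7) + 205/4) - 94 = (15 + 205/4) - 94 = 265/4 - 94 = -111/4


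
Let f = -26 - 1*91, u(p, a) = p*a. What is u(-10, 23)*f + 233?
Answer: 27143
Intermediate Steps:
u(p, a) = a*p
f = -117 (f = -26 - 91 = -117)
u(-10, 23)*f + 233 = (23*(-10))*(-117) + 233 = -230*(-117) + 233 = 26910 + 233 = 27143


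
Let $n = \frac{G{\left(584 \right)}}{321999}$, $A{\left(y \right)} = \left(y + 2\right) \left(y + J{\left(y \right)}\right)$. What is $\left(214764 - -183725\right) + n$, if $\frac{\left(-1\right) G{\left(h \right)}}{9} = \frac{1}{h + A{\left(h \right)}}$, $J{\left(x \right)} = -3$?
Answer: $\frac{14587056315408847}{36605919650} \approx 3.9849 \cdot 10^{5}$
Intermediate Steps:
$A{\left(y \right)} = \left(-3 + y\right) \left(2 + y\right)$ ($A{\left(y \right)} = \left(y + 2\right) \left(y - 3\right) = \left(2 + y\right) \left(-3 + y\right) = \left(-3 + y\right) \left(2 + y\right)$)
$G{\left(h \right)} = - \frac{9}{-6 + h^{2}}$ ($G{\left(h \right)} = - \frac{9}{h - \left(6 + h - h^{2}\right)} = - \frac{9}{-6 + h^{2}}$)
$n = - \frac{3}{36605919650}$ ($n = \frac{\left(-9\right) \frac{1}{-6 + 584^{2}}}{321999} = - \frac{9}{-6 + 341056} \cdot \frac{1}{321999} = - \frac{9}{341050} \cdot \frac{1}{321999} = \left(-9\right) \frac{1}{341050} \cdot \frac{1}{321999} = \left(- \frac{9}{341050}\right) \frac{1}{321999} = - \frac{3}{36605919650} \approx -8.1954 \cdot 10^{-11}$)
$\left(214764 - -183725\right) + n = \left(214764 - -183725\right) - \frac{3}{36605919650} = \left(214764 + 183725\right) - \frac{3}{36605919650} = 398489 - \frac{3}{36605919650} = \frac{14587056315408847}{36605919650}$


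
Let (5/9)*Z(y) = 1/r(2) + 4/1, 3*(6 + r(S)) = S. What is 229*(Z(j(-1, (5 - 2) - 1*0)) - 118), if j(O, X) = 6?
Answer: -2036039/80 ≈ -25451.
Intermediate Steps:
r(S) = -6 + S/3
Z(y) = 549/80 (Z(y) = 9*(1/(-6 + (1/3)*2) + 4/1)/5 = 9*(1/(-6 + 2/3) + 4*1)/5 = 9*(1/(-16/3) + 4)/5 = 9*(1*(-3/16) + 4)/5 = 9*(-3/16 + 4)/5 = (9/5)*(61/16) = 549/80)
229*(Z(j(-1, (5 - 2) - 1*0)) - 118) = 229*(549/80 - 118) = 229*(-8891/80) = -2036039/80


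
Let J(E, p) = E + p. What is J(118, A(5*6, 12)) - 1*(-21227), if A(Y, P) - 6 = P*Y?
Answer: 21711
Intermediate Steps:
A(Y, P) = 6 + P*Y
J(118, A(5*6, 12)) - 1*(-21227) = (118 + (6 + 12*(5*6))) - 1*(-21227) = (118 + (6 + 12*30)) + 21227 = (118 + (6 + 360)) + 21227 = (118 + 366) + 21227 = 484 + 21227 = 21711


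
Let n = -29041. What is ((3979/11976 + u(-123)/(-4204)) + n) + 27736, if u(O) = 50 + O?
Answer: -16421342189/12586776 ≈ -1304.7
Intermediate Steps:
((3979/11976 + u(-123)/(-4204)) + n) + 27736 = ((3979/11976 + (50 - 123)/(-4204)) - 29041) + 27736 = ((3979*(1/11976) - 73*(-1/4204)) - 29041) + 27736 = ((3979/11976 + 73/4204) - 29041) + 27736 = (4400491/12586776 - 29041) + 27736 = -365528161325/12586776 + 27736 = -16421342189/12586776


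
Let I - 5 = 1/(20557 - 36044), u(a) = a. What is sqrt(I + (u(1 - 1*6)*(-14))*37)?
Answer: 2*sqrt(155600847017)/15487 ≈ 50.941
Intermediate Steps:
I = 77434/15487 (I = 5 + 1/(20557 - 36044) = 5 + 1/(-15487) = 5 - 1/15487 = 77434/15487 ≈ 4.9999)
sqrt(I + (u(1 - 1*6)*(-14))*37) = sqrt(77434/15487 + ((1 - 1*6)*(-14))*37) = sqrt(77434/15487 + ((1 - 6)*(-14))*37) = sqrt(77434/15487 - 5*(-14)*37) = sqrt(77434/15487 + 70*37) = sqrt(77434/15487 + 2590) = sqrt(40188764/15487) = 2*sqrt(155600847017)/15487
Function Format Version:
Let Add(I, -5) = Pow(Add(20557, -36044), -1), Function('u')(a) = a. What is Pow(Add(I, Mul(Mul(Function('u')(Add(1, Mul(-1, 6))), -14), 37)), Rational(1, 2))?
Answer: Mul(Rational(2, 15487), Pow(155600847017, Rational(1, 2))) ≈ 50.941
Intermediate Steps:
I = Rational(77434, 15487) (I = Add(5, Pow(Add(20557, -36044), -1)) = Add(5, Pow(-15487, -1)) = Add(5, Rational(-1, 15487)) = Rational(77434, 15487) ≈ 4.9999)
Pow(Add(I, Mul(Mul(Function('u')(Add(1, Mul(-1, 6))), -14), 37)), Rational(1, 2)) = Pow(Add(Rational(77434, 15487), Mul(Mul(Add(1, Mul(-1, 6)), -14), 37)), Rational(1, 2)) = Pow(Add(Rational(77434, 15487), Mul(Mul(Add(1, -6), -14), 37)), Rational(1, 2)) = Pow(Add(Rational(77434, 15487), Mul(Mul(-5, -14), 37)), Rational(1, 2)) = Pow(Add(Rational(77434, 15487), Mul(70, 37)), Rational(1, 2)) = Pow(Add(Rational(77434, 15487), 2590), Rational(1, 2)) = Pow(Rational(40188764, 15487), Rational(1, 2)) = Mul(Rational(2, 15487), Pow(155600847017, Rational(1, 2)))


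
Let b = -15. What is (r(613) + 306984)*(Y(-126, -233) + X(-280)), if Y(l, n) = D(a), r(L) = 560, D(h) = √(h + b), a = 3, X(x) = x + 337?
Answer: 17530008 + 615088*I*√3 ≈ 1.753e+7 + 1.0654e+6*I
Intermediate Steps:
X(x) = 337 + x
D(h) = √(-15 + h) (D(h) = √(h - 15) = √(-15 + h))
Y(l, n) = 2*I*√3 (Y(l, n) = √(-15 + 3) = √(-12) = 2*I*√3)
(r(613) + 306984)*(Y(-126, -233) + X(-280)) = (560 + 306984)*(2*I*√3 + (337 - 280)) = 307544*(2*I*√3 + 57) = 307544*(57 + 2*I*√3) = 17530008 + 615088*I*√3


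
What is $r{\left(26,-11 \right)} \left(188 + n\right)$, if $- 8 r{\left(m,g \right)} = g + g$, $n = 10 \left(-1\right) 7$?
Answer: $\frac{649}{2} \approx 324.5$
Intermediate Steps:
$n = -70$ ($n = \left(-10\right) 7 = -70$)
$r{\left(m,g \right)} = - \frac{g}{4}$ ($r{\left(m,g \right)} = - \frac{g + g}{8} = - \frac{2 g}{8} = - \frac{g}{4}$)
$r{\left(26,-11 \right)} \left(188 + n\right) = \left(- \frac{1}{4}\right) \left(-11\right) \left(188 - 70\right) = \frac{11}{4} \cdot 118 = \frac{649}{2}$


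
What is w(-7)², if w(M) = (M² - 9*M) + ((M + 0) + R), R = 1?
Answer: 11236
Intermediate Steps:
w(M) = 1 + M² - 8*M (w(M) = (M² - 9*M) + ((M + 0) + 1) = (M² - 9*M) + (M + 1) = (M² - 9*M) + (1 + M) = 1 + M² - 8*M)
w(-7)² = (1 + (-7)² - 8*(-7))² = (1 + 49 + 56)² = 106² = 11236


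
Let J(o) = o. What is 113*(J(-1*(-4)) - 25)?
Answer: -2373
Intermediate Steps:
113*(J(-1*(-4)) - 25) = 113*(-1*(-4) - 25) = 113*(4 - 25) = 113*(-21) = -2373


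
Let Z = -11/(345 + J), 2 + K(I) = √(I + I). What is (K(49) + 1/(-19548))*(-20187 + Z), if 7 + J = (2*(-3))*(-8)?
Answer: 304651369721/7545528 - 54545351*√2/386 ≈ -1.5947e+5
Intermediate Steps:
J = 41 (J = -7 + (2*(-3))*(-8) = -7 - 6*(-8) = -7 + 48 = 41)
K(I) = -2 + √2*√I (K(I) = -2 + √(I + I) = -2 + √(2*I) = -2 + √2*√I)
Z = -11/386 (Z = -11/(345 + 41) = -11/386 ≈ -0.028497)
(K(49) + 1/(-19548))*(-20187 + Z) = ((-2 + √2*√49) + 1/(-19548))*(-20187 - 11/386) = ((-2 + √2*7) - 1/19548)*(-7792193/386) = ((-2 + 7*√2) - 1/19548)*(-7792193/386) = (-39097/19548 + 7*√2)*(-7792193/386) = 304651369721/7545528 - 54545351*√2/386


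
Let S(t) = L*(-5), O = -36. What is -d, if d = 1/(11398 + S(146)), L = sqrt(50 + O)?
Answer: -5699/64957027 - 5*sqrt(14)/129914054 ≈ -8.7879e-5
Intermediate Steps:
L = sqrt(14) (L = sqrt(50 - 36) = sqrt(14) ≈ 3.7417)
S(t) = -5*sqrt(14) (S(t) = sqrt(14)*(-5) = -5*sqrt(14))
d = 1/(11398 - 5*sqrt(14)) ≈ 8.7879e-5
-d = -(5699/64957027 + 5*sqrt(14)/129914054) = -5699/64957027 - 5*sqrt(14)/129914054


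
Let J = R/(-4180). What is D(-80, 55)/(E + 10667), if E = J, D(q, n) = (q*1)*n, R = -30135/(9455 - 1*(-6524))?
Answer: -2351086144/5699781127 ≈ -0.41249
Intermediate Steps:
R = -30135/15979 (R = -30135/(9455 + 6524) = -30135/15979 ≈ -1.8859)
J = 6027/13358444 (J = -30135/15979/(-4180) = -30135/15979*(-1/4180) = 6027/13358444 ≈ 0.00045118)
D(q, n) = n*q (D(q, n) = q*n = n*q)
E = 6027/13358444 ≈ 0.00045118
D(-80, 55)/(E + 10667) = (55*(-80))/(6027/13358444 + 10667) = -4400/142494528175/13358444 = -4400*13358444/142494528175 = -2351086144/5699781127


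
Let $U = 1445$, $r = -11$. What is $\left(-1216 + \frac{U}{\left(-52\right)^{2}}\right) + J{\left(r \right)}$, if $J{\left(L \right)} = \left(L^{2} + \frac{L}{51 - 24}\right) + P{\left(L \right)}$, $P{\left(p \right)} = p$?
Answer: $- \frac{80737577}{73008} \approx -1105.9$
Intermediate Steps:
$J{\left(L \right)} = L^{2} + \frac{28 L}{27}$ ($J{\left(L \right)} = \left(L^{2} + \frac{L}{51 - 24}\right) + L = \left(L^{2} + \frac{L}{27}\right) + L = L^{2} + \frac{28 L}{27}$)
$\left(-1216 + \frac{U}{\left(-52\right)^{2}}\right) + J{\left(r \right)} = \left(-1216 + \frac{1445}{\left(-52\right)^{2}}\right) + \frac{1}{27} \left(-11\right) \left(28 + 27 \left(-11\right)\right) = \left(-1216 + \frac{1445}{2704}\right) + \frac{1}{27} \left(-11\right) \left(28 - 297\right) = \left(-1216 + 1445 \cdot \frac{1}{2704}\right) + \frac{1}{27} \left(-11\right) \left(-269\right) = \left(-1216 + \frac{1445}{2704}\right) + \frac{2959}{27} = - \frac{3286619}{2704} + \frac{2959}{27} = - \frac{80737577}{73008}$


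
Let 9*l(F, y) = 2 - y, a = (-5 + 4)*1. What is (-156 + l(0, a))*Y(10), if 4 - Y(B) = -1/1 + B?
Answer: 2335/3 ≈ 778.33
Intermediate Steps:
a = -1 (a = -1*1 = -1)
l(F, y) = 2/9 - y/9 (l(F, y) = (2 - y)/9 = 2/9 - y/9)
Y(B) = 5 - B (Y(B) = 4 - (-1/1 + B) = 4 - (-1*1 + B) = 4 - (-1 + B) = 4 + (1 - B) = 5 - B)
(-156 + l(0, a))*Y(10) = (-156 + (2/9 - ⅑*(-1)))*(5 - 1*10) = (-156 + (2/9 + ⅑))*(5 - 10) = (-156 + ⅓)*(-5) = -467/3*(-5) = 2335/3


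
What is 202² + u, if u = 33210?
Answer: 74014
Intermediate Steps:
202² + u = 202² + 33210 = 40804 + 33210 = 74014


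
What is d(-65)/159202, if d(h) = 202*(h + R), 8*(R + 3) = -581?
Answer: -113625/636808 ≈ -0.17843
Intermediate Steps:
R = -605/8 (R = -3 + (⅛)*(-581) = -3 - 581/8 = -605/8 ≈ -75.625)
d(h) = -61105/4 + 202*h (d(h) = 202*(h - 605/8) = 202*(-605/8 + h) = -61105/4 + 202*h)
d(-65)/159202 = (-61105/4 + 202*(-65))/159202 = (-61105/4 - 13130)*(1/159202) = -113625/4*1/159202 = -113625/636808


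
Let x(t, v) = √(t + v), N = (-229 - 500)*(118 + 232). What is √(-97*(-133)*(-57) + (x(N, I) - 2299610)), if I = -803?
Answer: √(-3034967 + I*√255953) ≈ 0.15 + 1742.1*I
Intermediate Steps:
N = -255150 (N = -729*350 = -255150)
√(-97*(-133)*(-57) + (x(N, I) - 2299610)) = √(-97*(-133)*(-57) + (√(-255150 - 803) - 2299610)) = √(12901*(-57) + (√(-255953) - 2299610)) = √(-735357 + (I*√255953 - 2299610)) = √(-735357 + (-2299610 + I*√255953)) = √(-3034967 + I*√255953)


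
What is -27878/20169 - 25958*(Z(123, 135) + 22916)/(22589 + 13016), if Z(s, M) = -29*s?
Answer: -10131101602988/718117245 ≈ -14108.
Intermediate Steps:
-27878/20169 - 25958*(Z(123, 135) + 22916)/(22589 + 13016) = -27878/20169 - 25958*(-29*123 + 22916)/(22589 + 13016) = -27878*1/20169 - 25958/(35605/(-3567 + 22916)) = -27878/20169 - 25958/(35605/19349) = -27878/20169 - 25958/(35605*(1/19349)) = -27878/20169 - 25958/35605/19349 = -27878/20169 - 25958*19349/35605 = -27878/20169 - 502261342/35605 = -10131101602988/718117245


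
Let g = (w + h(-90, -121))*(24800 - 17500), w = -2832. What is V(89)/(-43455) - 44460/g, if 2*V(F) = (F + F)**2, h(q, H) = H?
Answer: -679144801/1873510179 ≈ -0.36250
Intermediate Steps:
V(F) = 2*F**2 (V(F) = (F + F)**2/2 = (2*F)**2/2 = (4*F**2)/2 = 2*F**2)
g = -21556900 (g = (-2832 - 121)*(24800 - 17500) = -2953*7300 = -21556900)
V(89)/(-43455) - 44460/g = (2*89**2)/(-43455) - 44460/(-21556900) = (2*7921)*(-1/43455) - 44460*(-1/21556900) = 15842*(-1/43455) + 2223/1077845 = -15842/43455 + 2223/1077845 = -679144801/1873510179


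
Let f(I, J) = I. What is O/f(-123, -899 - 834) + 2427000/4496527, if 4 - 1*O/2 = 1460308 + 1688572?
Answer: 28318310428304/553072821 ≈ 51202.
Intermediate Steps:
O = -6297752 (O = 8 - 2*(1460308 + 1688572) = 8 - 2*3148880 = 8 - 6297760 = -6297752)
O/f(-123, -899 - 834) + 2427000/4496527 = -6297752/(-123) + 2427000/4496527 = -6297752*(-1/123) + 2427000*(1/4496527) = 6297752/123 + 2427000/4496527 = 28318310428304/553072821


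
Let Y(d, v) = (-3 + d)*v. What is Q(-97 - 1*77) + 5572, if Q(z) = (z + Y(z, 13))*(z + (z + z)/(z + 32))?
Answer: 30541112/71 ≈ 4.3016e+5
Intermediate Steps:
Y(d, v) = v*(-3 + d)
Q(z) = (-39 + 14*z)*(z + 2*z/(32 + z)) (Q(z) = (z + 13*(-3 + z))*(z + (z + z)/(z + 32)) = (z + (-39 + 13*z))*(z + (2*z)/(32 + z)) = (-39 + 14*z)*(z + 2*z/(32 + z)))
Q(-97 - 1*77) + 5572 = (-97 - 1*77)*(-1326 + 14*(-97 - 1*77)**2 + 437*(-97 - 1*77))/(32 + (-97 - 1*77)) + 5572 = (-97 - 77)*(-1326 + 14*(-97 - 77)**2 + 437*(-97 - 77))/(32 + (-97 - 77)) + 5572 = -174*(-1326 + 14*(-174)**2 + 437*(-174))/(32 - 174) + 5572 = -174*(-1326 + 14*30276 - 76038)/(-142) + 5572 = -174*(-1/142)*(-1326 + 423864 - 76038) + 5572 = -174*(-1/142)*346500 + 5572 = 30145500/71 + 5572 = 30541112/71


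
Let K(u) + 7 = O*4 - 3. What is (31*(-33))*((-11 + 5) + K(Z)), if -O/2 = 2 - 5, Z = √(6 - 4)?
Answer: -8184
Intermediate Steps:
Z = √2 ≈ 1.4142
O = 6 (O = -2*(2 - 5) = -2*(-3) = 6)
K(u) = 14 (K(u) = -7 + (6*4 - 3) = -7 + (24 - 3) = -7 + 21 = 14)
(31*(-33))*((-11 + 5) + K(Z)) = (31*(-33))*((-11 + 5) + 14) = -1023*(-6 + 14) = -1023*8 = -8184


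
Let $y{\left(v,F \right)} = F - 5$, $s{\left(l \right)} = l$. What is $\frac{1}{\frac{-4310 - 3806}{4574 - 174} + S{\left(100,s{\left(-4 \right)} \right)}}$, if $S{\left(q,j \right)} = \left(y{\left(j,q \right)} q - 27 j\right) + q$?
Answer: $\frac{1100}{10676771} \approx 0.00010303$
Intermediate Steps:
$y{\left(v,F \right)} = -5 + F$
$S{\left(q,j \right)} = q - 27 j + q \left(-5 + q\right)$ ($S{\left(q,j \right)} = \left(\left(-5 + q\right) q - 27 j\right) + q = \left(q \left(-5 + q\right) - 27 j\right) + q = \left(- 27 j + q \left(-5 + q\right)\right) + q = q - 27 j + q \left(-5 + q\right)$)
$\frac{1}{\frac{-4310 - 3806}{4574 - 174} + S{\left(100,s{\left(-4 \right)} \right)}} = \frac{1}{\frac{-4310 - 3806}{4574 - 174} + \left(100 - -108 + 100 \left(-5 + 100\right)\right)} = \frac{1}{- \frac{8116}{4400} + \left(100 + 108 + 100 \cdot 95\right)} = \frac{1}{\left(-8116\right) \frac{1}{4400} + \left(100 + 108 + 9500\right)} = \frac{1}{- \frac{2029}{1100} + 9708} = \frac{1}{\frac{10676771}{1100}} = \frac{1100}{10676771}$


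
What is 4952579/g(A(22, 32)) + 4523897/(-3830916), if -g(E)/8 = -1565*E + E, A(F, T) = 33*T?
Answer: -199999279855/248120767488 ≈ -0.80606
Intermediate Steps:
g(E) = 12512*E (g(E) = -8*(-1565*E + E) = -(-12512)*E = 12512*E)
4952579/g(A(22, 32)) + 4523897/(-3830916) = 4952579/((12512*(33*32))) + 4523897/(-3830916) = 4952579/((12512*1056)) + 4523897*(-1/3830916) = 4952579/13212672 - 4523897/3830916 = -199999279855/248120767488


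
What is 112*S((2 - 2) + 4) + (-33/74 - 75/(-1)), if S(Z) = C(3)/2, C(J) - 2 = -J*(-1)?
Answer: 26237/74 ≈ 354.55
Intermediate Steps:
C(J) = 2 + J (C(J) = 2 - J*(-1) = 2 + J)
S(Z) = 5/2 (S(Z) = (2 + 3)/2 = 5*(½) = 5/2)
112*S((2 - 2) + 4) + (-33/74 - 75/(-1)) = 112*(5/2) + (-33/74 - 75/(-1)) = 280 + (-33*1/74 - 75*(-1)) = 280 + (-33/74 + 75) = 280 + 5517/74 = 26237/74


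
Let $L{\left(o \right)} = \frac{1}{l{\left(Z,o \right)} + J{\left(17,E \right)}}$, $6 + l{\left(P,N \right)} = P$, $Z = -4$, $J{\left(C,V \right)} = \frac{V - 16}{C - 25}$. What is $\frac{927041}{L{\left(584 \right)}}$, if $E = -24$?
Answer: $-4635205$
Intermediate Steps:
$J{\left(C,V \right)} = \frac{-16 + V}{-25 + C}$
$l{\left(P,N \right)} = -6 + P$
$L{\left(o \right)} = - \frac{1}{5}$ ($L{\left(o \right)} = \frac{1}{\left(-6 - 4\right) + \frac{-16 - 24}{-25 + 17}} = \frac{1}{-10 + \frac{1}{-8} \left(-40\right)} = \frac{1}{-10 - -5} = \frac{1}{-10 + 5} = \frac{1}{-5} = - \frac{1}{5}$)
$\frac{927041}{L{\left(584 \right)}} = \frac{927041}{- \frac{1}{5}} = 927041 \left(-5\right) = -4635205$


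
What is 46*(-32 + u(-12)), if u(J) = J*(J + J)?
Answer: 11776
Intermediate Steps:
u(J) = 2*J**2 (u(J) = J*(2*J) = 2*J**2)
46*(-32 + u(-12)) = 46*(-32 + 2*(-12)**2) = 46*(-32 + 2*144) = 46*(-32 + 288) = 46*256 = 11776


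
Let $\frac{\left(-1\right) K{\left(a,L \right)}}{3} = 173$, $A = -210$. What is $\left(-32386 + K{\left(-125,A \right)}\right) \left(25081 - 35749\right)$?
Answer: $351030540$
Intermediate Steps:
$K{\left(a,L \right)} = -519$ ($K{\left(a,L \right)} = \left(-3\right) 173 = -519$)
$\left(-32386 + K{\left(-125,A \right)}\right) \left(25081 - 35749\right) = \left(-32386 - 519\right) \left(25081 - 35749\right) = \left(-32905\right) \left(-10668\right) = 351030540$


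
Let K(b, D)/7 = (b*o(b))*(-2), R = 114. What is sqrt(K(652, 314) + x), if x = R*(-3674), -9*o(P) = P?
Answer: 2*sqrt(545483)/3 ≈ 492.38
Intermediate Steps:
o(P) = -P/9
x = -418836 (x = 114*(-3674) = -418836)
K(b, D) = 14*b**2/9 (K(b, D) = 7*((b*(-b/9))*(-2)) = 7*(-b**2/9*(-2)) = 7*(2*b**2/9) = 14*b**2/9)
sqrt(K(652, 314) + x) = sqrt((14/9)*652**2 - 418836) = sqrt((14/9)*425104 - 418836) = sqrt(5951456/9 - 418836) = sqrt(2181932/9) = 2*sqrt(545483)/3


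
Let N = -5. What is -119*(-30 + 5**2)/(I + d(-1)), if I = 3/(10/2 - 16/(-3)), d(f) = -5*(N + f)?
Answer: 18445/939 ≈ 19.643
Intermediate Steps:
d(f) = 25 - 5*f (d(f) = -5*(-5 + f) = 25 - 5*f)
I = 9/31 (I = 3/(10*(1/2) - 16*(-1/3)) = 3/(5 + 16/3) = 3/(31/3) = 3*(3/31) = 9/31 ≈ 0.29032)
-119*(-30 + 5**2)/(I + d(-1)) = -119*(-30 + 5**2)/(9/31 + (25 - 5*(-1))) = -119*(-30 + 25)/(9/31 + (25 + 5)) = -(-595)/(9/31 + 30) = -(-595)/939/31 = -(-595)*31/939 = -119*(-155/939) = 18445/939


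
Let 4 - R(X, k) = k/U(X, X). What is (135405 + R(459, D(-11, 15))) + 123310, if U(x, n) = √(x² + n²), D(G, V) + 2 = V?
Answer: 258719 - 13*√2/918 ≈ 2.5872e+5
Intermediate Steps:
D(G, V) = -2 + V
U(x, n) = √(n² + x²)
R(X, k) = 4 - k*√2/(2*√(X²)) (R(X, k) = 4 - k/(√(X² + X²)) = 4 - k/(√(2*X²)) = 4 - k/(√2*√(X²)) = 4 - k*√2/(2*√(X²)))
(135405 + R(459, D(-11, 15))) + 123310 = (135405 + (4 - (-2 + 15)*√2/(2*√(459²)))) + 123310 = (135405 + (4 - ½*13*√2/√210681)) + 123310 = (135405 + (4 - ½*13*√2*1/459)) + 123310 = (135405 + (4 - 13*√2/918)) + 123310 = (135409 - 13*√2/918) + 123310 = 258719 - 13*√2/918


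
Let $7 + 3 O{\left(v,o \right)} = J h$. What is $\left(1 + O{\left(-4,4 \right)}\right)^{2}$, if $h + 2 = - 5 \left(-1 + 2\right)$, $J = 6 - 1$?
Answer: $169$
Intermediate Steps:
$J = 5$
$h = -7$ ($h = -2 - 5 \left(-1 + 2\right) = -2 - 5 = -7$)
$O{\left(v,o \right)} = -14$ ($O{\left(v,o \right)} = - \frac{7}{3} + \frac{5 \left(-7\right)}{3} = - \frac{7}{3} + \frac{1}{3} \left(-35\right) = - \frac{7}{3} - \frac{35}{3} = -14$)
$\left(1 + O{\left(-4,4 \right)}\right)^{2} = \left(1 - 14\right)^{2} = \left(-13\right)^{2} = 169$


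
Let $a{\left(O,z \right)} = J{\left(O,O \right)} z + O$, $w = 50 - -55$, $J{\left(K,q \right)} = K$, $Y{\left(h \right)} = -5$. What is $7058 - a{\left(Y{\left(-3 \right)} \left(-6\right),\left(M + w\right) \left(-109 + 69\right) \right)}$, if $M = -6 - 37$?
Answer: $81428$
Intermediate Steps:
$M = -43$ ($M = -6 - 37 = -43$)
$w = 105$ ($w = 50 + 55 = 105$)
$a{\left(O,z \right)} = O + O z$ ($a{\left(O,z \right)} = O z + O = O + O z$)
$7058 - a{\left(Y{\left(-3 \right)} \left(-6\right),\left(M + w\right) \left(-109 + 69\right) \right)} = 7058 - \left(-5\right) \left(-6\right) \left(1 + \left(-43 + 105\right) \left(-109 + 69\right)\right) = 7058 - 30 \left(1 + 62 \left(-40\right)\right) = 7058 - 30 \left(1 - 2480\right) = 7058 - 30 \left(-2479\right) = 7058 - -74370 = 7058 + 74370 = 81428$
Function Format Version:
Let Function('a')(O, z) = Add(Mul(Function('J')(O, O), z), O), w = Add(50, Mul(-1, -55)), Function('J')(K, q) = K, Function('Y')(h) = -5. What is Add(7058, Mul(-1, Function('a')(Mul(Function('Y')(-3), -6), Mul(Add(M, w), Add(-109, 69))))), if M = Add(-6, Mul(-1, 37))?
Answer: 81428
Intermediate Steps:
M = -43 (M = Add(-6, -37) = -43)
w = 105 (w = Add(50, 55) = 105)
Function('a')(O, z) = Add(O, Mul(O, z)) (Function('a')(O, z) = Add(Mul(O, z), O) = Add(O, Mul(O, z)))
Add(7058, Mul(-1, Function('a')(Mul(Function('Y')(-3), -6), Mul(Add(M, w), Add(-109, 69))))) = Add(7058, Mul(-1, Mul(Mul(-5, -6), Add(1, Mul(Add(-43, 105), Add(-109, 69)))))) = Add(7058, Mul(-1, Mul(30, Add(1, Mul(62, -40))))) = Add(7058, Mul(-1, Mul(30, Add(1, -2480)))) = Add(7058, Mul(-1, Mul(30, -2479))) = Add(7058, Mul(-1, -74370)) = Add(7058, 74370) = 81428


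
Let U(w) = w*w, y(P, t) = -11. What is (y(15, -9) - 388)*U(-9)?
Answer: -32319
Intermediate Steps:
U(w) = w²
(y(15, -9) - 388)*U(-9) = (-11 - 388)*(-9)² = -399*81 = -32319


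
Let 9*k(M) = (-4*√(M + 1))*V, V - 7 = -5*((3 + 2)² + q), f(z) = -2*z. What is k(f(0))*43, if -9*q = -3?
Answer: 61748/27 ≈ 2287.0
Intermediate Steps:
q = ⅓ (q = -⅑*(-3) = ⅓ ≈ 0.33333)
V = -359/3 (V = 7 - 5*((3 + 2)² + ⅓) = 7 - 5*(5² + ⅓) = 7 - 5*(25 + ⅓) = 7 - 5*76/3 = 7 - 380/3 = -359/3 ≈ -119.67)
k(M) = 1436*√(1 + M)/27 (k(M) = (-4*√(M + 1)*(-359/3))/9 = (-4*√(1 + M)*(-359/3))/9 = (1436*√(1 + M)/3)/9 = 1436*√(1 + M)/27)
k(f(0))*43 = (1436*√(1 - 2*0)/27)*43 = (1436*√(1 + 0)/27)*43 = (1436*√1/27)*43 = ((1436/27)*1)*43 = (1436/27)*43 = 61748/27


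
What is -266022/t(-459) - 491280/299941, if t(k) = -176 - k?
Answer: -79929936942/84883303 ≈ -941.64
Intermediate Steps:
-266022/t(-459) - 491280/299941 = -266022/(-176 - 1*(-459)) - 491280/299941 = -266022/(-176 + 459) - 491280*1/299941 = -266022/283 - 491280/299941 = -79929936942/84883303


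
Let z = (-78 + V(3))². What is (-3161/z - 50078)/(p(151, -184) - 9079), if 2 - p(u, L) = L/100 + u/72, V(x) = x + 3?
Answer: 6490187825/1176412536 ≈ 5.5169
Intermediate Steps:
V(x) = 3 + x
p(u, L) = 2 - u/72 - L/100 (p(u, L) = 2 - (L/100 + u/72) = 2 - (u/72 + L/100) = 2 + (-u/72 - L/100) = 2 - u/72 - L/100)
z = 5184 (z = (-78 + (3 + 3))² = (-78 + 6)² = (-72)² = 5184)
(-3161/z - 50078)/(p(151, -184) - 9079) = (-3161/5184 - 50078)/((2 - 1/72*151 - 1/100*(-184)) - 9079) = (-3161*1/5184 - 50078)/((2 - 151/72 + 46/25) - 9079) = (-3161/5184 - 50078)/(3137/1800 - 9079) = -259607513/(5184*(-16339063/1800)) = -259607513/5184*(-1800/16339063) = 6490187825/1176412536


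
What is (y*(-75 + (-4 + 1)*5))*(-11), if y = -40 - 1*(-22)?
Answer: -17820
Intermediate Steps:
y = -18 (y = -40 + 22 = -18)
(y*(-75 + (-4 + 1)*5))*(-11) = -18*(-75 + (-4 + 1)*5)*(-11) = -18*(-75 - 3*5)*(-11) = -18*(-75 - 15)*(-11) = -18*(-90)*(-11) = 1620*(-11) = -17820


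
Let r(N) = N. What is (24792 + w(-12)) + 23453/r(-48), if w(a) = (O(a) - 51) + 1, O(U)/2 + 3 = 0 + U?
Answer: 1162723/48 ≈ 24223.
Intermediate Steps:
O(U) = -6 + 2*U (O(U) = -6 + 2*(0 + U) = -6 + 2*U)
w(a) = -56 + 2*a (w(a) = ((-6 + 2*a) - 51) + 1 = (-57 + 2*a) + 1 = -56 + 2*a)
(24792 + w(-12)) + 23453/r(-48) = (24792 + (-56 + 2*(-12))) + 23453/(-48) = (24792 + (-56 - 24)) + 23453*(-1/48) = (24792 - 80) - 23453/48 = 24712 - 23453/48 = 1162723/48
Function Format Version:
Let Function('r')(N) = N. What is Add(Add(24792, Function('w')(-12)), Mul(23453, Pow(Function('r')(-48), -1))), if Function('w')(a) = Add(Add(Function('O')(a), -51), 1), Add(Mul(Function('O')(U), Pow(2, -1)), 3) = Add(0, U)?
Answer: Rational(1162723, 48) ≈ 24223.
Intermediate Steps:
Function('O')(U) = Add(-6, Mul(2, U)) (Function('O')(U) = Add(-6, Mul(2, Add(0, U))) = Add(-6, Mul(2, U)))
Function('w')(a) = Add(-56, Mul(2, a)) (Function('w')(a) = Add(Add(Add(-6, Mul(2, a)), -51), 1) = Add(Add(-57, Mul(2, a)), 1) = Add(-56, Mul(2, a)))
Add(Add(24792, Function('w')(-12)), Mul(23453, Pow(Function('r')(-48), -1))) = Add(Add(24792, Add(-56, Mul(2, -12))), Mul(23453, Pow(-48, -1))) = Add(Add(24792, Add(-56, -24)), Mul(23453, Rational(-1, 48))) = Add(Add(24792, -80), Rational(-23453, 48)) = Add(24712, Rational(-23453, 48)) = Rational(1162723, 48)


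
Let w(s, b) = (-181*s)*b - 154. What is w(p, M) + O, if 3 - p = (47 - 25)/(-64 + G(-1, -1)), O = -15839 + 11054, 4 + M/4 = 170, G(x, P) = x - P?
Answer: -1627217/4 ≈ -4.0680e+5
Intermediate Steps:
M = 664 (M = -16 + 4*170 = -16 + 680 = 664)
O = -4785
p = 107/32 (p = 3 - (47 - 25)/(-64 + (-1 - 1*(-1))) = 3 - 22/(-64 + (-1 + 1)) = 3 - 22/(-64 + 0) = 3 - 22/(-64) = 3 - 22*(-1)/64 = 3 - 1*(-11/32) = 3 + 11/32 = 107/32 ≈ 3.3438)
w(s, b) = -154 - 181*b*s (w(s, b) = -181*b*s - 154 = -154 - 181*b*s)
w(p, M) + O = (-154 - 181*664*107/32) - 4785 = (-154 - 1607461/4) - 4785 = -1608077/4 - 4785 = -1627217/4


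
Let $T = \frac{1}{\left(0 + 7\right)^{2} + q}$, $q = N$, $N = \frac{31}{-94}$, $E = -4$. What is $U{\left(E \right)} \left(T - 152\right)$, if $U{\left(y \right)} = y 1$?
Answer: $\frac{2781224}{4575} \approx 607.92$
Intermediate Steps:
$N = - \frac{31}{94}$ ($N = 31 \left(- \frac{1}{94}\right) = - \frac{31}{94} \approx -0.32979$)
$U{\left(y \right)} = y$
$q = - \frac{31}{94} \approx -0.32979$
$T = \frac{94}{4575}$ ($T = \frac{1}{\left(0 + 7\right)^{2} - \frac{31}{94}} = \frac{1}{7^{2} - \frac{31}{94}} = \frac{1}{49 - \frac{31}{94}} = \frac{1}{\frac{4575}{94}} = \frac{94}{4575} \approx 0.020546$)
$U{\left(E \right)} \left(T - 152\right) = - 4 \left(\frac{94}{4575} - 152\right) = \left(-4\right) \left(- \frac{695306}{4575}\right) = \frac{2781224}{4575}$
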